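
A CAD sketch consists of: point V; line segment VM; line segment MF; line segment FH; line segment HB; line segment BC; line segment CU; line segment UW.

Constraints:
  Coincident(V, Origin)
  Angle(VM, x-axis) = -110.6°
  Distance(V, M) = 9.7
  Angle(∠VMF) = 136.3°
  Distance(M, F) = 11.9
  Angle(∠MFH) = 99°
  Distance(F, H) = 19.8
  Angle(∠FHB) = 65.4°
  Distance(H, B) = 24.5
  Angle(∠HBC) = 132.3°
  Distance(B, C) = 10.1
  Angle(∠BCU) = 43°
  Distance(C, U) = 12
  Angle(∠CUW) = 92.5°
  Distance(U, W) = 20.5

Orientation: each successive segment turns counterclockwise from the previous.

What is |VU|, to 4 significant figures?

5.319

∠HBC = 132.3° gives BC at 176.4° from the x-axis; with |BC| = 10.1, C = (-4.939, 4.553). ∠BCU = 43.0° gives CU at -46.60° from the x-axis; with |CU| = 12.0, U = (3.306, -4.166). Then |VU| = |U − V| = 5.319.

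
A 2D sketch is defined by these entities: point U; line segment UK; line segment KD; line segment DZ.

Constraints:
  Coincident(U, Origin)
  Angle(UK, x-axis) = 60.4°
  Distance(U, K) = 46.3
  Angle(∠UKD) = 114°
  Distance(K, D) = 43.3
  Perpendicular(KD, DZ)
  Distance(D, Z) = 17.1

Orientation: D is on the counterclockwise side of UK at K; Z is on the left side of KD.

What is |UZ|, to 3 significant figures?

67.0

U is at the origin; UK runs at 60.4° with length 46.3, so K = 46.3·(cos 60.4°, sin 60.4°) = (22.9, 40.3). ∠UKD = 114.0°, so KD runs at 60.4° + (180° − 114.0°) = 126° from the x-axis; with |KD| = 43.3, D = K + 43.3·(cos 126°, sin 126°) = (-2.83, 75.1). The perpendicularity gives DZ at right angles to KD; with |DZ| = 17.1 on the left of KD, Z = D + 17.1·(-0.805, -0.593) = (-16.6, 65.0). Then |UZ| = |Z − U| = 67.0.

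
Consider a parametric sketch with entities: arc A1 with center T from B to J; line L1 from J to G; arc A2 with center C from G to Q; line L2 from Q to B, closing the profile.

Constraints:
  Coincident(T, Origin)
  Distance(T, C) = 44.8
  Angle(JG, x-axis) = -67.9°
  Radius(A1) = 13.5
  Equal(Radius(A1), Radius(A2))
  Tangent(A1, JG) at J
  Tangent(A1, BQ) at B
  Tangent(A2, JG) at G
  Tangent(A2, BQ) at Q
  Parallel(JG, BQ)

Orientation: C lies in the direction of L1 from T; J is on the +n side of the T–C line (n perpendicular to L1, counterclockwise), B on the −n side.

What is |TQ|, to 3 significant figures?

46.8

Tangency of A1 to both parallel lines with radius 13.5 puts J and B at T ± 13.5·n: J = (12.5, 5.08), B = (-12.5, -5.08). Equal radii place G and Q the same way about C: G = C + 13.5·n = (29.4, -36.4), Q = C − 13.5·n = (4.35, -46.6). Then |TQ| = |Q − T| = 46.8.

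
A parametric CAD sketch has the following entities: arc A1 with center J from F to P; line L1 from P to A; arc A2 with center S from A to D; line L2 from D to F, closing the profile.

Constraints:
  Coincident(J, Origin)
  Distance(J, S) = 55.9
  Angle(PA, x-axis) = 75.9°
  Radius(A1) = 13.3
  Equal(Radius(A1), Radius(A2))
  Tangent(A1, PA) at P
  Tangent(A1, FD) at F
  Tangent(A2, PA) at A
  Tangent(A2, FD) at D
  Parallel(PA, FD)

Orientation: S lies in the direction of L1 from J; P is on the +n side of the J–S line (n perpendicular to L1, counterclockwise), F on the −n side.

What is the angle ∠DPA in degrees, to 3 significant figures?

25.4°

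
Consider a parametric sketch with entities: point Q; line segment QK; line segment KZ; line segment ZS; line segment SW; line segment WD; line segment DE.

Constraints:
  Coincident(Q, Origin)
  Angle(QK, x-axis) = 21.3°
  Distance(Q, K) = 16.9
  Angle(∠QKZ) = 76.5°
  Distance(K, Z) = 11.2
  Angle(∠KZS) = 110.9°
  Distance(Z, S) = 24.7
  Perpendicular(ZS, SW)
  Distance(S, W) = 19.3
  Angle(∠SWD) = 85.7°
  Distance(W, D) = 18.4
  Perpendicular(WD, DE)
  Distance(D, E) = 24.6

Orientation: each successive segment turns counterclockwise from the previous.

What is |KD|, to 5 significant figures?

12.754

Q is at the origin; QK runs at 21.3° with length 16.9, so K = (15.746, 6.1389). ∠QKZ = 76.5° gives KZ at 124.80° from the x-axis; with |KZ| = 11.2, Z = (9.3536, 15.336). ∠KZS = 110.9° gives ZS at -166.10° from the x-axis; with |ZS| = 24.7, S = (-14.623, 9.4022). ZS is perpendicular to SW, so SW runs at -76.100°; with |SW| = 19.3, W = (-9.9867, -9.3326). ∠SWD = 85.7° gives WD at 18.200° from the x-axis; with |WD| = 18.4, D = (7.4928, -3.5857). Then |KD| = |D − K| = 12.754.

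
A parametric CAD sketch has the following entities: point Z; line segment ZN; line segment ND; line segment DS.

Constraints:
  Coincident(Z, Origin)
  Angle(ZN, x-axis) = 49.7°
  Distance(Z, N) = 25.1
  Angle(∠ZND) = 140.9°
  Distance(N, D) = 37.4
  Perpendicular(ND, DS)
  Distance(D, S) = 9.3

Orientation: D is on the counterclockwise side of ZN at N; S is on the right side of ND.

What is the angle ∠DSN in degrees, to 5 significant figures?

76.036°

Z is at the origin; ZN runs at 49.7° with length 25.1, so N = 25.1·(cos 49.7°, sin 49.7°) = (16.234, 19.143). ∠ZND = 140.9°, so ND runs at 49.7° + (180° − 140.9°) = 88.800° from the x-axis; with |ND| = 37.4, D = N + 37.4·(cos 88.800°, sin 88.800°) = (17.018, 56.535). ND is perpendicular to DS; with |DS| = 9.3 on the right of ND, S = D + 9.3·(0.99978, -0.020942) = (26.316, 56.340). Then cos ∠DSN = SD·SN / (|SD||SN|), giving 76.036°.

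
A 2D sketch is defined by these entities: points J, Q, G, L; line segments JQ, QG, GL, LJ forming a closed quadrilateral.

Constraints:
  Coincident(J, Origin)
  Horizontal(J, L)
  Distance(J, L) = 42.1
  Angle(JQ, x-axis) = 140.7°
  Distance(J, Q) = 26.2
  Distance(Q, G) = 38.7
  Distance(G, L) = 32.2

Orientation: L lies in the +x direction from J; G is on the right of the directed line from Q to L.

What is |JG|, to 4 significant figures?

12.56

J is at the origin; JL is horizontal with |JL| = 42.1 and L in +x, so L = (42.1, 0). JQ runs at 140.7° with |JQ| = 26.2, so Q = (-20.27, 16.59). G is determined by |QG| = 38.7 and |GL| = 32.2 together: it lies at the intersection of circle(Q, 38.7) and circle(L, 32.2). With |QL| = 64.54, the foot of the radical line on QL is 35.84 from Q and the perpendicular offset is √(38.7² − 35.84²) = 14.60. Taking the right-of-QL solution: G = (10.61, -6.725).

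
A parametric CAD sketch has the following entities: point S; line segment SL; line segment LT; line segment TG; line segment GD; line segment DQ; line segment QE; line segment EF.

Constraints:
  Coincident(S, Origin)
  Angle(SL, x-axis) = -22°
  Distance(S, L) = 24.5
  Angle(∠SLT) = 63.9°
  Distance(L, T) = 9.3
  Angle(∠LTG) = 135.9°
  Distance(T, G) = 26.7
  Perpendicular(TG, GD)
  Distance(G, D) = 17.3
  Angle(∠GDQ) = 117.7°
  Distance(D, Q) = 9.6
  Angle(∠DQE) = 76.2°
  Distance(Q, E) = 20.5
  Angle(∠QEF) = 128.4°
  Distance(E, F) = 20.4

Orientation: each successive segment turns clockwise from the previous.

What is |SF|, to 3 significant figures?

30.5

S is at the origin; SL runs at -22.0° with length 24.5, so L = (22.7, -9.18). ∠SLT = 63.9° gives LT at -138° from the x-axis; with |LT| = 9.3, T = (15.8, -15.4). ∠LTG = 135.9° gives TG at 178° from the x-axis; with |TG| = 26.7, G = (-10.9, -14.4). The perpendicularity gives GD at right angles to TG, so GD runs at 87.8°; with |GD| = 17.3, D = (-10.2, 2.92). ∠GDQ = 117.7° gives DQ at 25.5° from the x-axis; with |DQ| = 9.6, Q = (-1.56, 7.06). ∠DQE = 76.2° gives QE at -78.3° from the x-axis; with |QE| = 20.5, E = (2.60, -13.0). ∠QEF = 128.4° gives EF at -130° from the x-axis; with |EF| = 20.4, F = (-10.5, -28.7). Then |SF| = |F − S| = 30.5.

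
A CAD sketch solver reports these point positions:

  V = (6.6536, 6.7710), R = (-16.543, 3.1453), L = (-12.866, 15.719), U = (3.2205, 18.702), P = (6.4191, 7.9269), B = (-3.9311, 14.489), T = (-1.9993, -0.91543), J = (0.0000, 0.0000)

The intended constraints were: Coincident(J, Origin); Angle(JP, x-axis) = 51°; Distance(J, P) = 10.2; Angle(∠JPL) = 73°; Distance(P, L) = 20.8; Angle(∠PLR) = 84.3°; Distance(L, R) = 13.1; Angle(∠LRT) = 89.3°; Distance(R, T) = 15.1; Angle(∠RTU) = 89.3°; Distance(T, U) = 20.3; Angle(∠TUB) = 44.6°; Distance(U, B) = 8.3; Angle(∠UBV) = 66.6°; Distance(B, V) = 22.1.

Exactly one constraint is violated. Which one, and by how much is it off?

Distance(B, V) = 22.1 — off by 9.00.

J = (0.00, 0.00) ✓; JP at 51.00° ✓; |JP| = 10.20 ✓; ∠JPL = 73.00° ✓; |PL| = 20.80 ✓; ∠PLR = 84.30° ✓; |LR| = 13.10 ✓; ∠LRT = 89.30° ✓; |RT| = 15.10 ✓; ∠RTU = 89.30° ✓; |TU| = 20.30 ✓; ∠TUB = 44.60° ✓; |UB| = 8.300 ✓; ∠UBV = 66.60° ✓; |BV| = 13.10 ✗.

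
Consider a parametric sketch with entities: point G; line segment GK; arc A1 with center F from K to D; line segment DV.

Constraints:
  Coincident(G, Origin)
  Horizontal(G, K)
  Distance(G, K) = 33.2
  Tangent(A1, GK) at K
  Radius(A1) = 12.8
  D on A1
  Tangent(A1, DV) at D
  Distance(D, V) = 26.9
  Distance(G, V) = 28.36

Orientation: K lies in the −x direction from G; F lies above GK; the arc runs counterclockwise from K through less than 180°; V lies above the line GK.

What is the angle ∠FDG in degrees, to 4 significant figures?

158.3°

Checks: |GK| = 33.20 ✓; |FD| = 12.80 ✓; ∠(FD, DV) = 90.00° ✓; |DV| = 26.90 ✓; |GV| = 28.36 ✓.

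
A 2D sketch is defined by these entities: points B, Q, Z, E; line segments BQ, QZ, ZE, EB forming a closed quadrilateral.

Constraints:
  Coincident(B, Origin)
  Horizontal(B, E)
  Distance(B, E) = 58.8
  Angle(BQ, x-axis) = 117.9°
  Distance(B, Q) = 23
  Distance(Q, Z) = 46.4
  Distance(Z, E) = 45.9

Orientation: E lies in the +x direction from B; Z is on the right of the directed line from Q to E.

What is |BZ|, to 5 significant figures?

23.817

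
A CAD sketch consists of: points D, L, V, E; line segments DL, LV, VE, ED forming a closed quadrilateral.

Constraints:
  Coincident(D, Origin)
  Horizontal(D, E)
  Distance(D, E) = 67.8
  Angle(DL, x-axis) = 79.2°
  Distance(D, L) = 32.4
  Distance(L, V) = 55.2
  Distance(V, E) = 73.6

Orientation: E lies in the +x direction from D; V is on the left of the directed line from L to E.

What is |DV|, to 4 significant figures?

83.80

Checks: |LV| = 55.20 ✓; |VE| = 73.60 ✓.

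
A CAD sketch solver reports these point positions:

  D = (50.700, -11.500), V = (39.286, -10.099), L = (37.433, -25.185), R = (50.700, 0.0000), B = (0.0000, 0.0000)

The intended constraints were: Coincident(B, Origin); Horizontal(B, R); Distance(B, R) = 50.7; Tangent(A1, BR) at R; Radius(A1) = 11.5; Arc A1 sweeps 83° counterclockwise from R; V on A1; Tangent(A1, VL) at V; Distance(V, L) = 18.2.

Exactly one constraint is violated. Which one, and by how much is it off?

Distance(V, L) = 18.2 — off by 3.00.

B = (0.00, 0.00) ✓; B.y = 0.00, R.y = 0.00 ✓; |BR| = 50.70 ✓; ∠(DR, RB) = 90.00° ✓; |DR| = 11.50 ✓; bearing(D→V) − bearing(D→R) = 83.00° ✓; |DV| = 11.50 ✓; ∠(DV, VL) = 90.00° ✓; |VL| = 15.20 ✗.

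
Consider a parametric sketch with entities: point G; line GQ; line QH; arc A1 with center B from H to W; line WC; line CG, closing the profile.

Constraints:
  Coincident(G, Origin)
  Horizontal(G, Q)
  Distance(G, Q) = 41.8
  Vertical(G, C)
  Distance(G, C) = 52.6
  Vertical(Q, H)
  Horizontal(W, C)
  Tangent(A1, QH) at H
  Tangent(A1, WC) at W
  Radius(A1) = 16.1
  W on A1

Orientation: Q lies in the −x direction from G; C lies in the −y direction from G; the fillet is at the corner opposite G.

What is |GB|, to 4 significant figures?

44.64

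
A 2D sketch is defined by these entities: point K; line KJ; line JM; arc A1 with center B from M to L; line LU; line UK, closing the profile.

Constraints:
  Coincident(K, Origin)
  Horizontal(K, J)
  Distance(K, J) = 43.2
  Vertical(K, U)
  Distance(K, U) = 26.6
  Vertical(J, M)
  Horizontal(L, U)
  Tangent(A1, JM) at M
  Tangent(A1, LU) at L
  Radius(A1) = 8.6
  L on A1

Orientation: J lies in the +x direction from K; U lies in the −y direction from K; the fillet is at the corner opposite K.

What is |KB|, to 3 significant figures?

39.0

KU is vertical with |KU| = 26.6 and U on the −y side, so U = (0.00, -26.6). The virtual corner opposite K is at (43.2, -26.6). A1 meets JM tangentially, so BM is at right angles to JM and the tangent condition forces BL to be normal to LU, with radius 8.6, so the center B sits 8.6 in from both sides at B = (34.6, -18.0). Then |KB| = |B − K| = 39.0.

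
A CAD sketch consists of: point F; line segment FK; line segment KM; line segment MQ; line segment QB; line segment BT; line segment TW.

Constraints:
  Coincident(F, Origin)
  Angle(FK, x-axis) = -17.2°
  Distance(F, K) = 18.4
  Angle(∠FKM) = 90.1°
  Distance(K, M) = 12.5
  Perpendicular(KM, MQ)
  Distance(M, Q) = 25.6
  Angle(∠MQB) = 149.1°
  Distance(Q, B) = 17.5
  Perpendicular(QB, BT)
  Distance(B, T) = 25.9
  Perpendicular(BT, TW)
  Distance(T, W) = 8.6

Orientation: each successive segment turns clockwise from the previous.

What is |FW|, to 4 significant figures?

14.34

QB ⟂ BT, so BT runs at 42.00°; with |BT| = 25.9, T = (-3.029, 20.47). The perpendicularity gives TW at right angles to BT, so TW runs at -48.00°; with |TW| = 8.6, W = (2.726, 14.08). Then |FW| = |W − F| = 14.34.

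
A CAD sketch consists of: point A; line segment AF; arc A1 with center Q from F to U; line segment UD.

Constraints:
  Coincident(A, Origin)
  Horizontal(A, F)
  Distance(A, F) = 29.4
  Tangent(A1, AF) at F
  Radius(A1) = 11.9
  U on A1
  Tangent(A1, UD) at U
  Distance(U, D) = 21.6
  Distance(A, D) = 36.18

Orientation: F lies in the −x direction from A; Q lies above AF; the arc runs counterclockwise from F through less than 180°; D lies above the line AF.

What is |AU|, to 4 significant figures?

20.69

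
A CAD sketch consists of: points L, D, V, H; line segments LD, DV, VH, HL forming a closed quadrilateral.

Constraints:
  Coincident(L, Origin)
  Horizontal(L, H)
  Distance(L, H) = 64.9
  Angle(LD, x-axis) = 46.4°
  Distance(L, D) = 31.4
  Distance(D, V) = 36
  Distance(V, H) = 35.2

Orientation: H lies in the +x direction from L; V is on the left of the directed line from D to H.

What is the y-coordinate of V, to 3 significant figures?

34.0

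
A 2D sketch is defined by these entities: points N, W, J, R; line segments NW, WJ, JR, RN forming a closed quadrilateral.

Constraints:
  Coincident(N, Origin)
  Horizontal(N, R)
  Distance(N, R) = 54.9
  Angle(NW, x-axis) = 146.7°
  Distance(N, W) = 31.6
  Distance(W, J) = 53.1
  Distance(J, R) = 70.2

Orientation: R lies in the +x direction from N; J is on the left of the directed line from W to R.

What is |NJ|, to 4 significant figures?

56.01

Checks: |WJ| = 53.10 ✓; |JR| = 70.20 ✓.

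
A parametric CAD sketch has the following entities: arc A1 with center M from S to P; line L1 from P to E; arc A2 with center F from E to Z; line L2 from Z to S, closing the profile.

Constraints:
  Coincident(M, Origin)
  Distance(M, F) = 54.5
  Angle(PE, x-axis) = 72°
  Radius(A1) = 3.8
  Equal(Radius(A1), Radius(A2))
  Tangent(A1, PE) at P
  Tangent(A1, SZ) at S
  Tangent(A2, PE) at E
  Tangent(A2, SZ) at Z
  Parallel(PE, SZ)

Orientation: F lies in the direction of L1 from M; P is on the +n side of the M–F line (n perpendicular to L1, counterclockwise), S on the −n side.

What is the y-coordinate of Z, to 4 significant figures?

50.66

Tangency of A1 to both parallel lines with radius 3.8 puts P and S at M ± 3.8·n: P = (-3.614, 1.174), S = (3.614, -1.174). Equal radii place E and Z the same way about F: E = F + 3.8·n = (13.23, 53.01), Z = F − 3.8·n = (20.46, 50.66). So Z.y = 50.66.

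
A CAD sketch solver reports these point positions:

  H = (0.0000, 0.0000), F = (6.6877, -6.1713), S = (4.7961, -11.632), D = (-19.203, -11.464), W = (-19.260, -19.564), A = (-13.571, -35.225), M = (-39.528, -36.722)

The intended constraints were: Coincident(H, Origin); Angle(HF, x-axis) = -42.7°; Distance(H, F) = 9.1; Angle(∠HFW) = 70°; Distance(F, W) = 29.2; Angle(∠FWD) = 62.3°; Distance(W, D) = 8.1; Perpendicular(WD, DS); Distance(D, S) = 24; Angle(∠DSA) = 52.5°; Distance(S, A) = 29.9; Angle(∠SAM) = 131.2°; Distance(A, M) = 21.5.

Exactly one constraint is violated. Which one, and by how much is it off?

Distance(A, M) = 21.5 — off by 4.50.

H = (0.00, 0.00) ✓; HF at -42.70° ✓; |HF| = 9.100 ✓; ∠HFW = 70.00° ✓; |FW| = 29.20 ✓; ∠FWD = 62.30° ✓; |WD| = 8.100 ✓; ∠(WD, DS) = 90.00° ✓; |DS| = 24.00 ✓; ∠DSA = 52.50° ✓; |SA| = 29.90 ✓; ∠SAM = 131.2° ✓; |AM| = 26.00 ✗.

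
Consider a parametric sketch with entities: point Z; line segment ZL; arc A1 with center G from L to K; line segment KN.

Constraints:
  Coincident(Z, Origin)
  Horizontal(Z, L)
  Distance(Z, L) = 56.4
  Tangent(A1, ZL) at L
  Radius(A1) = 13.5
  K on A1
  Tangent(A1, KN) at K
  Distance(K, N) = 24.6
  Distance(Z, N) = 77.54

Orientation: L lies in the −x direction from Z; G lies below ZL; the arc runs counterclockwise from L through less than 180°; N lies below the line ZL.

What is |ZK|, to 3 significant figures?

71.4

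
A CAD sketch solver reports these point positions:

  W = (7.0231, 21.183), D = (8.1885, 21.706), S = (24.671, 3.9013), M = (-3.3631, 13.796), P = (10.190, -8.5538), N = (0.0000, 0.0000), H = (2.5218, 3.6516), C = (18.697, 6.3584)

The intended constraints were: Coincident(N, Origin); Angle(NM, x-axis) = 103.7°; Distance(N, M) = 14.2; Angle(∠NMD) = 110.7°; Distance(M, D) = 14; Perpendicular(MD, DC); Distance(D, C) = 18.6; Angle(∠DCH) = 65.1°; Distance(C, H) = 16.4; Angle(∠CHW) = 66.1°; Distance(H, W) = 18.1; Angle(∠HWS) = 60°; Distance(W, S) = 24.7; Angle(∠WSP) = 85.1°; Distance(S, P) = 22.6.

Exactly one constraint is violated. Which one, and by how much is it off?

Distance(S, P) = 22.6 — off by 3.50.

N = (0.00, 0.00) ✓; NM at 103.7° ✓; |NM| = 14.20 ✓; ∠NMD = 110.7° ✓; |MD| = 14.00 ✓; ∠(MD, DC) = 90.00° ✓; |DC| = 18.60 ✓; ∠DCH = 65.10° ✓; |CH| = 16.40 ✓; ∠CHW = 66.10° ✓; |HW| = 18.10 ✓; ∠HWS = 60.00° ✓; |WS| = 24.70 ✓; ∠WSP = 85.10° ✓; |SP| = 19.10 ✗.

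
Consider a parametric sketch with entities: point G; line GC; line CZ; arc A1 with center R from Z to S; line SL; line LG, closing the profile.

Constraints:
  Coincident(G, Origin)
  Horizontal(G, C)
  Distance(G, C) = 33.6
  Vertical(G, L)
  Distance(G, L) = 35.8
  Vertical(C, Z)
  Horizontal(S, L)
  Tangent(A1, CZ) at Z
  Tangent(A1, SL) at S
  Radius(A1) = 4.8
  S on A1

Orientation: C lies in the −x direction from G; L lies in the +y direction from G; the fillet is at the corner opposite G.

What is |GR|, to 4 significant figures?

42.31

GL is vertical with |GL| = 35.8 and L on the +y side, so L = (0.000, 35.80). The virtual corner opposite G is at (-33.60, 35.80). Since A1 is tangent to CZ there, RZ ⟂ CZ and since A1 is tangent to SL there, RS ⟂ SL, with radius 4.8, so the center R sits 4.8 in from both sides at R = (-28.80, 31.00). Then |GR| = |R − G| = 42.31.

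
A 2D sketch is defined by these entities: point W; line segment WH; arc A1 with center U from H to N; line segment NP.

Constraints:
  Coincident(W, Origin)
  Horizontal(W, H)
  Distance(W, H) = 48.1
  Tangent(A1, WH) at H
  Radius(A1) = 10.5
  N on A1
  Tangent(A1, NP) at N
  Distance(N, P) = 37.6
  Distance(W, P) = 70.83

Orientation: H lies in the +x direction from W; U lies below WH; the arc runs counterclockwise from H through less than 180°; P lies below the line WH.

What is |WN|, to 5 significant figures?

40.681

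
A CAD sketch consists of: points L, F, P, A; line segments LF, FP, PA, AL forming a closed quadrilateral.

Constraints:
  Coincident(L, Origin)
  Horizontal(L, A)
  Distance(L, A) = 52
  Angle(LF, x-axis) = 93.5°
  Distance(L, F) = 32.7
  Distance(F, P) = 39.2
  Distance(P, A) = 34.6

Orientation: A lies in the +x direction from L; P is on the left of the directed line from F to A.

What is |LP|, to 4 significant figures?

48.58

Checks: |FP| = 39.20 ✓; |PA| = 34.60 ✓.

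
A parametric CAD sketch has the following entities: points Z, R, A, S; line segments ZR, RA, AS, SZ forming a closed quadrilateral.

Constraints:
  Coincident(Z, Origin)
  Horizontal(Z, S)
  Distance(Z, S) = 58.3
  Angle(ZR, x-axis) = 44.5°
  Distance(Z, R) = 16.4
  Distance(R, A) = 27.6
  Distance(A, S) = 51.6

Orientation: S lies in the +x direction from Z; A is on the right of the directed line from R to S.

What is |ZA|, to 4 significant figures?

18.47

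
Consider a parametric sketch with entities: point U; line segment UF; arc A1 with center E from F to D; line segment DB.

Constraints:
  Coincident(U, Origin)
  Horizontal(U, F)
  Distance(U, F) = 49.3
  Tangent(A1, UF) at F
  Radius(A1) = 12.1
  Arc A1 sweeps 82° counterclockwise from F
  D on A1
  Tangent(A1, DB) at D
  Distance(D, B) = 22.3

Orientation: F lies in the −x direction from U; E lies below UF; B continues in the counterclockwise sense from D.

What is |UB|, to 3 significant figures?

72.1

U is at the origin; UF is horizontal with |UF| = 49.3 and F on the −x side, so F = (-49.3, 0.00). Tangency of A1 to UF means the radius EF is perpendicular to UF, so E = F + (0, -12.1) = (-49.3, -12.1). On A1, F sits at bearing 90° from E; an 82° counterclockwise sweep puts D at bearing 172°, so D = E + 12.1·(cos 172°, sin 172°) = (-61.3, -10.4). Since A1 is tangent to DB there, ED ⟂ DB, so DB runs along (−sin 172°, cos 172°); with |DB| = 22.3, B = (-64.4, -32.5). Then |UB| = |B − U| = 72.1.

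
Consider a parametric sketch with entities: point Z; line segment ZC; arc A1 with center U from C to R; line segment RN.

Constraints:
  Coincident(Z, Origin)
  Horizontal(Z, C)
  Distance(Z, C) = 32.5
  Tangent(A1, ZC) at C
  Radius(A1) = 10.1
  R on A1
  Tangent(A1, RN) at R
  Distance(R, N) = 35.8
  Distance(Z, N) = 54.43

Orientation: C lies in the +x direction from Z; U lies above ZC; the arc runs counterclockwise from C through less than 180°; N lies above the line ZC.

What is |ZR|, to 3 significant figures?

44.1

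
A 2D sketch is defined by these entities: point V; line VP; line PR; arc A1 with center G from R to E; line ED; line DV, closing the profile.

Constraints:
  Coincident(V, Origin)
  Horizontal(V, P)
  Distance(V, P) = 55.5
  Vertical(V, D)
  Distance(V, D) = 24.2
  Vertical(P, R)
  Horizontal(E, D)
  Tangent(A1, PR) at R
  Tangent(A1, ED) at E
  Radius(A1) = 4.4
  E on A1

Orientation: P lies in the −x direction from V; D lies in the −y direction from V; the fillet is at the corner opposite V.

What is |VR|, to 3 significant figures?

58.9

The virtual corner opposite V is at (-55.5, -24.2). Tangency of A1 to PR means the radius GR is perpendicular to PR and tangency of A1 to ED means the radius GE is perpendicular to ED, with radius 4.4, so the center G sits 4.4 in from both sides at G = (-51.1, -19.8). That places the tangent points at R = (-55.5, -19.8) on PR and E = (-51.1, -24.2) on ED. Then |VR| = |R − V| = 58.9.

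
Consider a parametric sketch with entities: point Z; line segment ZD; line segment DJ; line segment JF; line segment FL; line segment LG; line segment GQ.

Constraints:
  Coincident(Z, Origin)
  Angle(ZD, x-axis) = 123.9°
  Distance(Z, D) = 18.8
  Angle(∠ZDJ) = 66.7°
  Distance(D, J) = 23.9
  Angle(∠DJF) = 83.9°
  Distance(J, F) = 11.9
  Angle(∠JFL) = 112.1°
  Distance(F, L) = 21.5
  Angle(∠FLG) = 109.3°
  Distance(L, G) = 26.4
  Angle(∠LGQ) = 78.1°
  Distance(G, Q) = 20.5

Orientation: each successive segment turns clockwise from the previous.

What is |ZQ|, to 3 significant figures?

29.3

∠FLG = 109.3° gives LG at 136° from the x-axis; with |LG| = 26.4, G = (-24.2, 16.9). ∠LGQ = 78.1° gives GQ at 34.0° from the x-axis; with |GQ| = 20.5, Q = (-7.25, 28.3). Then |ZQ| = |Q − Z| = 29.3.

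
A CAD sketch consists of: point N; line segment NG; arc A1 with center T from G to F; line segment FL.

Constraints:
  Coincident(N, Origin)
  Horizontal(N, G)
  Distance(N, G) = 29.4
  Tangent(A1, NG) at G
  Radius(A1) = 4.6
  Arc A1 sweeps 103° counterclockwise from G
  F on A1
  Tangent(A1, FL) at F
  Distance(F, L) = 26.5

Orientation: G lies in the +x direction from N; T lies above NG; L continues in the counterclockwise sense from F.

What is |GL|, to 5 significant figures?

31.490

N is at the origin; N and G share the same y with |NG| = 29.4 and G on the +x side, so G = (29.400, 0.0000). A1 meets NG tangentially, so TG is at right angles to NG, so T = G + (0, 4.6) = (29.400, 4.6000). On A1, G sits at bearing -90° from T; a 103° counterclockwise sweep puts F at bearing 13°, so F = T + 4.6·(cos 13°, sin 13°) = (33.882, 5.6348). The tangent condition forces TF to be normal to FL, so FL runs along (−sin 13°, cos 13°); with |FL| = 26.5, L = (27.921, 31.456). Then |GL| = |L − G| = 31.490.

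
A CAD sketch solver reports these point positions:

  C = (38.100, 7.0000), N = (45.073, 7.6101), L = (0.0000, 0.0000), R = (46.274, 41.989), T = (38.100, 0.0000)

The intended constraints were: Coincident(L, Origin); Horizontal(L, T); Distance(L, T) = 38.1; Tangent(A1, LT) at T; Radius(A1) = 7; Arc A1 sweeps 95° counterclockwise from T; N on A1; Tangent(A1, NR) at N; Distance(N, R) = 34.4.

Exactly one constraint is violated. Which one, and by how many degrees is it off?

Tangent(A1, NR) at N — off by 7.00°.

L = (0.00, 0.00) ✓; L.y = 0.00, T.y = 0.00 ✓; |LT| = 38.10 ✓; ∠(CT, TL) = 90.00° ✓; |CT| = 7.000 ✓; bearing(C→N) − bearing(C→T) = 95.00° ✓; |CN| = 7.000 ✓; ∠(CN, NR) = 97.00° ✗; |NR| = 34.40 ✓.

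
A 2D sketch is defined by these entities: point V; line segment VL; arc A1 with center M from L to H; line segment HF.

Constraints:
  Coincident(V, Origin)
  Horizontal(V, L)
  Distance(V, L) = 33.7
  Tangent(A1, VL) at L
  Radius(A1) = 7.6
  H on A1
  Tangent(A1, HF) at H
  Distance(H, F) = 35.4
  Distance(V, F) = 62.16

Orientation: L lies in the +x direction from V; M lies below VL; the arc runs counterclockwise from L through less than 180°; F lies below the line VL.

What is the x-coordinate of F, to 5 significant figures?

46.208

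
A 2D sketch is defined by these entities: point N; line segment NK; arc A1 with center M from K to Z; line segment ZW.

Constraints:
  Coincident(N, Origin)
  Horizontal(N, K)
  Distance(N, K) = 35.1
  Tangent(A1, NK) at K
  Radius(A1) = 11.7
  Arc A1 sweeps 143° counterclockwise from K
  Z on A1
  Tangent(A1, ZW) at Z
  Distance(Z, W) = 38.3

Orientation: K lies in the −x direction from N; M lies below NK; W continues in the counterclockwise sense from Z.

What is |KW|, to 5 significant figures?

49.987

N is at the origin; N and K share the same y with |NK| = 35.1 and K on the −x side, so K = (-35.100, 0.0000). A1 meets NK tangentially, so MK is at right angles to NK, so M = K + (0, -11.7) = (-35.100, -11.700). On A1, K sits at bearing 90° from M; a 143° counterclockwise sweep puts Z at bearing 233°, so Z = M + 11.7·(cos 233°, sin 233°) = (-42.141, -21.044). Since A1 is tangent to ZW there, MZ ⟂ ZW, so ZW runs along (−sin 233°, cos 233°); with |ZW| = 38.3, W = (-11.553, -44.094). Then |KW| = |W − K| = 49.987.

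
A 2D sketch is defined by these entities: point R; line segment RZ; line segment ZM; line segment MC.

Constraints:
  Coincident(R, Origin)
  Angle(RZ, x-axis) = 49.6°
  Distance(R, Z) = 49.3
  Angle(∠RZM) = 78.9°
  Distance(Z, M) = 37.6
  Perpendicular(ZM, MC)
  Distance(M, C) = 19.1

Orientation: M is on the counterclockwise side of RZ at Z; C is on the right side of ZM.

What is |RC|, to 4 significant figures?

73.10

R is at the origin; RZ runs at 49.6° with length 49.3, so Z = 49.3·(cos 49.6°, sin 49.6°) = (31.95, 37.54). ∠RZM = 78.9°, so ZM runs at 49.6° + (180° − 78.9°) = 150.7° from the x-axis; with |ZM| = 37.6, M = Z + 37.6·(cos 150.7°, sin 150.7°) = (-0.8375, 55.94). ZM ⟂ MC; with |MC| = 19.1 on the right of ZM, C = M + 19.1·(0.4894, 0.8721) = (8.510, 72.60). Then |RC| = |C − R| = 73.10.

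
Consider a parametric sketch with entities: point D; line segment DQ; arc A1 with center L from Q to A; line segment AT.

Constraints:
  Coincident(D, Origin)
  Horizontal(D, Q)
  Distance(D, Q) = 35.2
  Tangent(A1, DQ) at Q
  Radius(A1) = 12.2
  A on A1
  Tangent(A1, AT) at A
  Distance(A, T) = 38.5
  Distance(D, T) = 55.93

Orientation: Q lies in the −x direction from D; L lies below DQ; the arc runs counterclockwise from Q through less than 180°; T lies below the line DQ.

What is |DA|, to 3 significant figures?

49.1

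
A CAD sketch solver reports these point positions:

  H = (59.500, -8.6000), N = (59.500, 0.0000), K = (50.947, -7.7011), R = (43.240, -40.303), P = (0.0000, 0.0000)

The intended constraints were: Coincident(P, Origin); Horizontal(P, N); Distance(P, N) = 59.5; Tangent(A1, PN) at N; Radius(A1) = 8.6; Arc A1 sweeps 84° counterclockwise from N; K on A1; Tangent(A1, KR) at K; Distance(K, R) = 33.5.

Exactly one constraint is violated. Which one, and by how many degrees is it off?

Tangent(A1, KR) at K — off by 7.30°.

P = (0.00, 0.00) ✓; P.y = 0.00, N.y = 0.00 ✓; |PN| = 59.50 ✓; ∠(HN, NP) = 90.00° ✓; |HN| = 8.600 ✓; bearing(H→K) − bearing(H→N) = 84.00° ✓; |HK| = 8.600 ✓; ∠(HK, KR) = 97.30° ✗; |KR| = 33.50 ✓.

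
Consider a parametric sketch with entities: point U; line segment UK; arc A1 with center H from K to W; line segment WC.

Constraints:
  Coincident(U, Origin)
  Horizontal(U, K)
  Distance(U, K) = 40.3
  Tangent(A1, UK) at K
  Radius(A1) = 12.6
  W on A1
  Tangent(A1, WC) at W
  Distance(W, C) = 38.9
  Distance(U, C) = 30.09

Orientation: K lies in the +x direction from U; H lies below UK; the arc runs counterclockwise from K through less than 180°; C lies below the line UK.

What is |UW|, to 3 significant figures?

31.9

Checks: U = (0.00, 0.00) ✓; |HW| = 12.60 ✓; ∠(HW, WC) = 90.00° ✓; |WC| = 38.90 ✓; |UC| = 30.09 ✓.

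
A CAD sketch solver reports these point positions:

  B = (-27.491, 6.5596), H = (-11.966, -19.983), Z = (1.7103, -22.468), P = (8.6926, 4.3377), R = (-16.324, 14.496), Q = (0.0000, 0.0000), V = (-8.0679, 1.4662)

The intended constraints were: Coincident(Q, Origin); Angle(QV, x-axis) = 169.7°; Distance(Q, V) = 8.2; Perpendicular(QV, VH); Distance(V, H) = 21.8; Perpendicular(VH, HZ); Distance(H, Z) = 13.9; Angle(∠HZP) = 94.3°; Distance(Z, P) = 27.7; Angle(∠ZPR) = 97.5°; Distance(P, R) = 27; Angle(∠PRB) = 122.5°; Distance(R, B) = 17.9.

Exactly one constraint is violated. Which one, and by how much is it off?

Distance(R, B) = 17.9 — off by 4.20.

Q = (0.00, 0.00) ✓; QV at 169.7° ✓; |QV| = 8.200 ✓; ∠(QV, VH) = 90.00° ✓; |VH| = 21.80 ✓; ∠(VH, HZ) = 90.00° ✓; |HZ| = 13.90 ✓; ∠HZP = 94.30° ✓; |ZP| = 27.70 ✓; ∠ZPR = 97.50° ✓; |PR| = 27.00 ✓; ∠PRB = 122.5° ✓; |RB| = 13.70 ✗.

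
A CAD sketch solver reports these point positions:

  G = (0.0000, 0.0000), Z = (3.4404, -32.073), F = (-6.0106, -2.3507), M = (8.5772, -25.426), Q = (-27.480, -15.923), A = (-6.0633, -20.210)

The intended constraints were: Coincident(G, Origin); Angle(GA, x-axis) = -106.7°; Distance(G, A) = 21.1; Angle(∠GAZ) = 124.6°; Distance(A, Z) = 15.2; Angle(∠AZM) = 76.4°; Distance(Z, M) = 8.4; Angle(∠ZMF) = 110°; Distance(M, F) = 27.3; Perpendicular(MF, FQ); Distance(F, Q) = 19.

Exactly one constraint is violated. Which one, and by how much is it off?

Distance(F, Q) = 19 — off by 6.40.

G = (0.00, 0.00) ✓; GA at -106.7° ✓; |GA| = 21.10 ✓; ∠GAZ = 124.6° ✓; |AZ| = 15.20 ✓; ∠AZM = 76.40° ✓; |ZM| = 8.401 ✓; ∠ZMF = 110.0° ✓; |MF| = 27.30 ✓; ∠(MF, FQ) = 90.00° ✓; |FQ| = 25.40 ✗.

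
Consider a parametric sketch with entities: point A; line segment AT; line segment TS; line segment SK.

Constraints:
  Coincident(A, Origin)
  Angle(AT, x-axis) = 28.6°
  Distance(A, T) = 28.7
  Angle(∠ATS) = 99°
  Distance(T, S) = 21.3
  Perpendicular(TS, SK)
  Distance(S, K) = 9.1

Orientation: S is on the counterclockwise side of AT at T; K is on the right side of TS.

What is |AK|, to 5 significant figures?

45.468

A is at the origin; AT runs at 28.6° with length 28.7, so T = 28.7·(cos 28.6°, sin 28.6°) = (25.198, 13.738). ∠ATS = 99.0°, so TS runs at 28.6° + (180° − 99.0°) = 109.60° from the x-axis; with |TS| = 21.3, S = T + 21.3·(cos 109.60°, sin 109.60°) = (18.053, 33.804). TS is perpendicular to SK; with |SK| = 9.1 on the right of TS, K = S + 9.1·(0.94206, 0.33545) = (26.626, 36.857). Then |AK| = |K − A| = 45.468.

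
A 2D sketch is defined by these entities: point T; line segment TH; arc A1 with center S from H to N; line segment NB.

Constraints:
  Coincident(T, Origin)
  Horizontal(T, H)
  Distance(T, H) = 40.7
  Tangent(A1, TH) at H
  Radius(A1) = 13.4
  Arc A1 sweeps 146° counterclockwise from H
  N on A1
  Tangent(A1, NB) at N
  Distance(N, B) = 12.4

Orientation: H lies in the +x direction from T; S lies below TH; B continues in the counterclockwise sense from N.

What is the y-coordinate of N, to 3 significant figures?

-24.5

T is at the origin; T and H share the same y with |TH| = 40.7 and H on the +x side, so H = (40.7, 0.00). The tangent condition forces SH to be normal to TH, so S = H + (0, -13.4) = (40.7, -13.4). On A1, H sits at bearing 90° from S; a 146° counterclockwise sweep puts N at bearing 236°, so N = S + 13.4·(cos 236°, sin 236°) = (33.2, -24.5). So N.y = -24.5.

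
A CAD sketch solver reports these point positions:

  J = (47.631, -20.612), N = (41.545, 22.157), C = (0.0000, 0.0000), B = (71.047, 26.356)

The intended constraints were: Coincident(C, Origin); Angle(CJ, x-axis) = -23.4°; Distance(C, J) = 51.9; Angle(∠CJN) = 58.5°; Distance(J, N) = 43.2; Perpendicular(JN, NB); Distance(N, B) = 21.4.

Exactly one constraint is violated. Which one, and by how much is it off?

Distance(N, B) = 21.4 — off by 8.40.

C = (0.00, 0.00) ✓; CJ at -23.40° ✓; |CJ| = 51.90 ✓; ∠CJN = 58.50° ✓; |JN| = 43.20 ✓; ∠(JN, NB) = 90.00° ✓; |NB| = 29.80 ✗.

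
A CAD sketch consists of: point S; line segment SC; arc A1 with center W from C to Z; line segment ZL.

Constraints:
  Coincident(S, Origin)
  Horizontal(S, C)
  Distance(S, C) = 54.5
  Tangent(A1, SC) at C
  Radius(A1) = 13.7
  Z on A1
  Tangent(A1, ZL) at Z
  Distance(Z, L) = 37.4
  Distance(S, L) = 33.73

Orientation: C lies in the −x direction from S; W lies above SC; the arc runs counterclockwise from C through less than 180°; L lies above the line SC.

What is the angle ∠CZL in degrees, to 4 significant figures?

158.8°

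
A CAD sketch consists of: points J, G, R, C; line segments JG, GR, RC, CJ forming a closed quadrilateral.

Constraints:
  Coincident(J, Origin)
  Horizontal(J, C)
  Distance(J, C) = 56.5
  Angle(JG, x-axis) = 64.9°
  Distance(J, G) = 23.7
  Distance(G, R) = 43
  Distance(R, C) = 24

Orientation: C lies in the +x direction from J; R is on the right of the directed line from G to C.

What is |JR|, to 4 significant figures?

38.32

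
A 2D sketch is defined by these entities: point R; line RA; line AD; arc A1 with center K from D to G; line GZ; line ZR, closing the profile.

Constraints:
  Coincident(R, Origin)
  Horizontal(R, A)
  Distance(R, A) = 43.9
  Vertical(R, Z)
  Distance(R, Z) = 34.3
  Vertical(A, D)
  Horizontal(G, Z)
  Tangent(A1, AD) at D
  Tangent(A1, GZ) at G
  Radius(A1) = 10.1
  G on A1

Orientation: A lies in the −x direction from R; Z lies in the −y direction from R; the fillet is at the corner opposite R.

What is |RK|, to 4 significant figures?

41.57

R is at the origin; R and A share the same y with |RA| = 43.9 and A on the −x side, so A = (-43.90, 0.000). RZ is vertical with |RZ| = 34.3 and Z on the −y side, so Z = (0.000, -34.30). The virtual corner opposite R is at (-43.90, -34.30). Tangency of A1 to AD means the radius KD is perpendicular to AD and since A1 is tangent to GZ there, KG ⟂ GZ, with radius 10.1, so the center K sits 10.1 in from both sides at K = (-33.80, -24.20). Then |RK| = |K − R| = 41.57.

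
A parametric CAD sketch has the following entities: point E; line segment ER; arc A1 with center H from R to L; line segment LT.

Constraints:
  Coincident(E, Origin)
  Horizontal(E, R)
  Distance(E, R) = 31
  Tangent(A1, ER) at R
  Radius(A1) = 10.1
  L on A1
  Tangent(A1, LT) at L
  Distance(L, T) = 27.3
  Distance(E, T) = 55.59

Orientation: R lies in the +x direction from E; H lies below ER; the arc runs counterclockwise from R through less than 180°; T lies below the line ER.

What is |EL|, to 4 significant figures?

28.69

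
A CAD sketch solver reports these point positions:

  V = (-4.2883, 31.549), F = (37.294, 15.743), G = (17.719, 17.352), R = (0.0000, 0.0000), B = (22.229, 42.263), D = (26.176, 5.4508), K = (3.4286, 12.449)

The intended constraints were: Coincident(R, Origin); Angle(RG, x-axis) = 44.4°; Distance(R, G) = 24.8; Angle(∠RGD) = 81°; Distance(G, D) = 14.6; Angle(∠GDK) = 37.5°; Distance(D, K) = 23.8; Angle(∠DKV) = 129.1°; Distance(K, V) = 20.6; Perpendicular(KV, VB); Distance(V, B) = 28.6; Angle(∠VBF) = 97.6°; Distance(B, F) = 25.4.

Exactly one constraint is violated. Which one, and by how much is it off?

Distance(B, F) = 25.4 — off by 5.10.

R = (0.00, 0.00) ✓; RG at 44.40° ✓; |RG| = 24.80 ✓; ∠RGD = 81.00° ✓; |GD| = 14.60 ✓; ∠GDK = 37.50° ✓; |DK| = 23.80 ✓; ∠DKV = 129.1° ✓; |KV| = 20.60 ✓; ∠(KV, VB) = 90.00° ✓; |VB| = 28.60 ✓; ∠VBF = 97.60° ✓; |BF| = 30.50 ✗.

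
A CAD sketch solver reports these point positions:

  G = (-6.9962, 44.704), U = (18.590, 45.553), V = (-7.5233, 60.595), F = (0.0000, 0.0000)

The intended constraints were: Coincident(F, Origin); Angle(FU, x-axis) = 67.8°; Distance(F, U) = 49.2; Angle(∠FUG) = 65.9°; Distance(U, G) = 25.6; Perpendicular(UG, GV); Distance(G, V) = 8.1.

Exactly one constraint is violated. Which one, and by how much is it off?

Distance(G, V) = 8.1 — off by 7.80.

F = (0.00, 0.00) ✓; FU at 67.80° ✓; |FU| = 49.20 ✓; ∠FUG = 65.90° ✓; |UG| = 25.60 ✓; ∠(UG, GV) = 90.00° ✓; |GV| = 15.90 ✗.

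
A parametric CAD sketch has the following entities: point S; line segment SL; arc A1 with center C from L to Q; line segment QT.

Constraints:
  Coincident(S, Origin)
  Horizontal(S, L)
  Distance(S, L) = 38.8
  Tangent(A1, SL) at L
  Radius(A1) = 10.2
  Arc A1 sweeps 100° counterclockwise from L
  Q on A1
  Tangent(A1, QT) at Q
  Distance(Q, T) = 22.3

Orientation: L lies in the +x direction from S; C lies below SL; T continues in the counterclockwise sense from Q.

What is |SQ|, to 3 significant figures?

31.1

S is at the origin; SL is horizontal with |SL| = 38.8 and L on the +x side, so L = (38.8, 0.00). A1 meets SL tangentially, so CL is at right angles to SL, so C = L + (0, -10.2) = (38.8, -10.2). On A1, L sits at bearing 90° from C; a 100° counterclockwise sweep puts Q at bearing 190°, so Q = C + 10.2·(cos 190°, sin 190°) = (28.8, -12.0). Then |SQ| = |Q − S| = 31.1.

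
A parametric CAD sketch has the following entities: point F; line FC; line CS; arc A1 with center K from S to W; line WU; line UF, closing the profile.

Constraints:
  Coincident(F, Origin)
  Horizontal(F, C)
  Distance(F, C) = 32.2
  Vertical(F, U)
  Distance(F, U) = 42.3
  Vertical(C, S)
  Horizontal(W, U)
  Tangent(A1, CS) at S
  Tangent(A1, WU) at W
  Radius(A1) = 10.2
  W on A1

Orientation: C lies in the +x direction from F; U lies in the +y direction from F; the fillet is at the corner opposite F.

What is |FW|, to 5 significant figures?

47.679

The virtual corner opposite F is at (32.200, 42.300). A1 meets CS tangentially, so KS is at right angles to CS and A1 meets WU tangentially, so KW is at right angles to WU, with radius 10.2, so the center K sits 10.2 in from both sides at K = (22.000, 32.100). That places the tangent points at S = (32.200, 32.100) on CS and W = (22.000, 42.300) on WU. Then |FW| = |W − F| = 47.679.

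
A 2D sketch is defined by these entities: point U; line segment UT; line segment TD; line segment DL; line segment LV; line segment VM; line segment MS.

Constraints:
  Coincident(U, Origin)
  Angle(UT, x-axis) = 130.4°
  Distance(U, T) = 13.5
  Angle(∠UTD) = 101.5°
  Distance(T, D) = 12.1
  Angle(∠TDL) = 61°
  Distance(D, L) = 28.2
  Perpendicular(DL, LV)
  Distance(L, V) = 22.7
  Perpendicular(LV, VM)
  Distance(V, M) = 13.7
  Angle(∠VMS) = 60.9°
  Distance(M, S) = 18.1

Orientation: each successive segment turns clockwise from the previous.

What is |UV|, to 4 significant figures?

18.74

∠TDL = 61.0° gives DL at -67.10° from the x-axis; with |DL| = 28.2, L = (9.690, -6.175). The perpendicularity gives LV at right angles to DL, so LV runs at -157.1°; with |LV| = 22.7, V = (-11.22, -15.01). Then |UV| = |V − U| = 18.74.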